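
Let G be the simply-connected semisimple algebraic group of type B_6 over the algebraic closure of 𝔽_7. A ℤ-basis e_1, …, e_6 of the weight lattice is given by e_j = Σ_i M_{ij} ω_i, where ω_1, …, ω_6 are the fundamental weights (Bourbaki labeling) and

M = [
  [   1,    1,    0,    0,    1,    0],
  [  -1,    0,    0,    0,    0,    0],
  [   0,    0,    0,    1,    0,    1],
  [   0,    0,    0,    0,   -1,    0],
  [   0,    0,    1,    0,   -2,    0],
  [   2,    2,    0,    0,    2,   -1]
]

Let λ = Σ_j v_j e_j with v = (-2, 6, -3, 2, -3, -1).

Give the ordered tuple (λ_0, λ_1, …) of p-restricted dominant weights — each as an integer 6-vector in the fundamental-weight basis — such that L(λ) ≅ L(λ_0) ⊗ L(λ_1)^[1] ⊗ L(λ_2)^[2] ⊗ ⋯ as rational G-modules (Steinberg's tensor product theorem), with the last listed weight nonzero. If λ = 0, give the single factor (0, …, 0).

((1, 2, 1, 3, 3, 3),)

Change of basis e → ω: c = M·v where v = (-2, 6, -3, 2, -3, -1):
  c_1 = (1)·(-2) + 1·6 + (0)·(-3) + 0·2 + (1)·(-3) + (0)·(-1) = 1
  c_2 = (-1)·(-2) + 0·6 + (0)·(-3) + 0·2 + (0)·(-3) + (0)·(-1) = 2
  c_3 = (0)·(-2) + 0·6 + (0)·(-3) + 1·2 + (0)·(-3) + (1)·(-1) = 1
  c_4 = (0)·(-2) + 0·6 + (0)·(-3) + 0·2 + (-1)·(-3) + (0)·(-1) = 3
  c_5 = (0)·(-2) + 0·6 + (1)·(-3) + 0·2 + (-2)·(-3) + (0)·(-1) = 3
  c_6 = (2)·(-2) + 2·6 + (0)·(-3) + 0·2 + (2)·(-3) + (-1)·(-1) = 3
p = 7; digits c_i = Σ_j d_{ij}·7^j, 0 ≤ d_{ij} < 7:
  c_1 = 1 = 1·7^0
  c_2 = 2 = 2·7^0
  c_3 = 1 = 1·7^0
  c_4 = 3 = 3·7^0
  c_5 = 3 = 3·7^0
  c_6 = 3 = 3·7^0
Factor λ_0 = (1, 2, 1, 3, 3, 3)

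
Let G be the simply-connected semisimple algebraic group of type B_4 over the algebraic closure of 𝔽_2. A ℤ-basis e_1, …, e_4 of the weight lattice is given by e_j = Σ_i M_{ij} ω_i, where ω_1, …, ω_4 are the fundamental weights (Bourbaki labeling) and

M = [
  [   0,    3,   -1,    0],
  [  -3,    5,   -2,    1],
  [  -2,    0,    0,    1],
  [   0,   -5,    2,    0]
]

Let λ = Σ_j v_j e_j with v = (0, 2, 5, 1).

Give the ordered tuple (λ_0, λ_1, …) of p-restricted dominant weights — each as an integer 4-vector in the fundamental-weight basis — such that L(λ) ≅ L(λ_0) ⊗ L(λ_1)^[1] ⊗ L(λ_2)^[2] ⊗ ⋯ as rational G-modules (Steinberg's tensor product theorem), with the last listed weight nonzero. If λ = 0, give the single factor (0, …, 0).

((1, 1, 1, 0),)

Change of basis e → ω: c = M·v where v = (0, 2, 5, 1):
  c_1 = 0*0 + 3*2 + -1*5 + 0*1 = 1
  c_2 = -3*0 + 5*2 + -2*5 + 1*1 = 1
  c_3 = -2*0 + 0*2 + 0*5 + 1*1 = 1
  c_4 = 0*0 + -5*2 + 2*5 + 0*1 = 0
p = 2; digits c_i = Σ_j d_{ij}·2^j, 0 ≤ d_{ij} < 2:
  c_1 = 1 = 1·2^0
  c_2 = 1 = 1·2^0
  c_3 = 1 = 1·2^0
  c_4 = 0
λ_0 = (1, 1, 1, 0)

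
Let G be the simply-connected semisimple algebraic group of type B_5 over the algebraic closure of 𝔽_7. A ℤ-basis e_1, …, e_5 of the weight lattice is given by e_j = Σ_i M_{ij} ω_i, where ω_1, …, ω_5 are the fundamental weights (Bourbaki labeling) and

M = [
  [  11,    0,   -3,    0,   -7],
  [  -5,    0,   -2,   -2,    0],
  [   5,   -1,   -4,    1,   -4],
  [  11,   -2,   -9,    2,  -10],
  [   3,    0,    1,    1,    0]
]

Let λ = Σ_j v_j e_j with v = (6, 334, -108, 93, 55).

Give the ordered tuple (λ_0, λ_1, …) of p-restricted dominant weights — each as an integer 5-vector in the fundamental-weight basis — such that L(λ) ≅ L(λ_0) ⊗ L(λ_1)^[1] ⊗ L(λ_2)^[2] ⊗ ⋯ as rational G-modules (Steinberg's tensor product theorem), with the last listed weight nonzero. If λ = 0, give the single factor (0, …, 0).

In the fundamental-weight basis, λ has coordinates c = M·v (v = (6, 334, -108, 93, 55)):
  c_1 = 11·6 + 0·334 + (-3)·(-108) + 0·93 + (-7)·(55) = 5
  c_2 = (-5)·(6) + 0·334 + (-2)·(-108) + (-2)·(93) + 0·55 = 0
  c_3 = 5·6 + (-1)·(334) + (-4)·(-108) + 1·93 + (-4)·(55) = 1
  c_4 = 11·6 + (-2)·(334) + (-9)·(-108) + 2·93 + (-10)·(55) = 6
  c_5 = 3·6 + 0·334 + (1)·(-108) + 1·93 + 0·55 = 3
p = 7; digits c_i = Σ_j d_{ij}·7^j, 0 ≤ d_{ij} < 7:
  c_1 = 5 = 5·7^0
  c_2 = 0
  c_3 = 1 = 1·7^0
  c_4 = 6 = 6·7^0
  c_5 = 3 = 3·7^0
λ_0 = (5, 0, 1, 6, 3)

((5, 0, 1, 6, 3),)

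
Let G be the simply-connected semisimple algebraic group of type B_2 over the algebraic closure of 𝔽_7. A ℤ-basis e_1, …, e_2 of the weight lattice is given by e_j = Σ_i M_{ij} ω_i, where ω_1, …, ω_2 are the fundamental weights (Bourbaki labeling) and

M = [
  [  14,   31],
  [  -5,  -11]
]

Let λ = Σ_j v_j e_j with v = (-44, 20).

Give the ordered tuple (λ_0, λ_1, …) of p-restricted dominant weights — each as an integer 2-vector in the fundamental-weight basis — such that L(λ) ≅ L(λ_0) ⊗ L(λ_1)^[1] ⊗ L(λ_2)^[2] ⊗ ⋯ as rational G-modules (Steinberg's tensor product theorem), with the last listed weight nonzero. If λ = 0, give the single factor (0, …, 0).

In the fundamental-weight basis, λ has coordinates c = M·v (v = (-44, 20)):
  c_1 = (14)·(-44) + 31·20 = 4
  c_2 = (-5)·(-44) + (-11)·(20) = 0
Writing each c_i in base p = 7:
  c_1 = 4 = 4·7^0
  c_2 = 0
λ_0 = (4, 0)

((4, 0),)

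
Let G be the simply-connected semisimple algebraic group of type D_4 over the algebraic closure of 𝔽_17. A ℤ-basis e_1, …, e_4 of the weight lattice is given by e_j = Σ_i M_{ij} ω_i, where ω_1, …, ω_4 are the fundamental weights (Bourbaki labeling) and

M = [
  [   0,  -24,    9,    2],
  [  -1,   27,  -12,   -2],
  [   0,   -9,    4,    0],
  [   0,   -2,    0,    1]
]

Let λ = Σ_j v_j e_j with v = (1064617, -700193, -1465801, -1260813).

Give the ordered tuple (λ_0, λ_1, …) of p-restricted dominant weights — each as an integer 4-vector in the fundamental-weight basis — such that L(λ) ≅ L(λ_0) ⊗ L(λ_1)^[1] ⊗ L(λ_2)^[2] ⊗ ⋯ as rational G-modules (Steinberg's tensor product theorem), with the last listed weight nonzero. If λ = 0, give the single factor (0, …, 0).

Converting to the ω-basis (c_i = row i of M dotted with v = (1064617, -700193, -1465801, -1260813)):
  c_1 = 0*1064617 + -24*-700193 + 9*-1465801 + 2*-1260813 = 1090797
  c_2 = -1*1064617 + 27*-700193 + -12*-1465801 + -2*-1260813 = 141410
  c_3 = 0*1064617 + -9*-700193 + 4*-1465801 + 0*-1260813 = 438533
  c_4 = 0*1064617 + -2*-700193 + 0*-1465801 + 1*-1260813 = 139573
p = 17; digits c_i = Σ_j d_{ij}·17^j, 0 ≤ d_{ij} < 17:
  c_1 = 1090797 = 9·17^0 + 6·17^1 + 0·17^2 + 1·17^3 + 13·17^4
  c_2 = 141410 = 4·17^0 + 5·17^1 + 13·17^2 + 11·17^3 + 1·17^4
  c_3 = 438533 = 1·17^0 + 7·17^1 + 4·17^2 + 4·17^3 + 5·17^4
  c_4 = 139573 = 3·17^0 + 16·17^1 + 6·17^2 + 11·17^3 + 1·17^4
λ_0 = (9, 4, 1, 3)
λ_1 = (6, 5, 7, 16)
λ_2 = (0, 13, 4, 6)
λ_3 = (1, 11, 4, 11)
λ_4 = (13, 1, 5, 1)

((9, 4, 1, 3), (6, 5, 7, 16), (0, 13, 4, 6), (1, 11, 4, 11), (13, 1, 5, 1))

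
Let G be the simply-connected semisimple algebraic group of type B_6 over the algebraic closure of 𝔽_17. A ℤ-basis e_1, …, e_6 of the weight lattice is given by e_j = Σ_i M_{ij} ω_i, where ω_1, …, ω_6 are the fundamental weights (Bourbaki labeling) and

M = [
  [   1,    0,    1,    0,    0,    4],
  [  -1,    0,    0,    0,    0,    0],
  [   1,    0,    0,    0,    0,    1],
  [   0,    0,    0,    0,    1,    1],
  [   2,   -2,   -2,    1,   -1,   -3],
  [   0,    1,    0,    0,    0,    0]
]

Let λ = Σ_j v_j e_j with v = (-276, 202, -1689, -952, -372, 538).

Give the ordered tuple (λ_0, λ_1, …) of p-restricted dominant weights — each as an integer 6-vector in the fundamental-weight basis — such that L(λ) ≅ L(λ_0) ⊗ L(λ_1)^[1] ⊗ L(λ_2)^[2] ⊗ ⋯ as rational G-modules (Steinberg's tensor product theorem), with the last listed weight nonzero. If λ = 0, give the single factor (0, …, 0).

Compute c_i = Σ_j M_{ij} v_j with v = (-276, 202, -1689, -952, -372, 538):
  c_1 = 1*-276 + 0*202 + 1*-1689 + 0*-952 + 0*-372 + 4*538 = 187
  c_2 = -1*-276 + 0*202 + 0*-1689 + 0*-952 + 0*-372 + 0*538 = 276
  c_3 = 1*-276 + 0*202 + 0*-1689 + 0*-952 + 0*-372 + 1*538 = 262
  c_4 = 0*-276 + 0*202 + 0*-1689 + 0*-952 + 1*-372 + 1*538 = 166
  c_5 = 2*-276 + -2*202 + -2*-1689 + 1*-952 + -1*-372 + -3*538 = 228
  c_6 = 0*-276 + 1*202 + 0*-1689 + 0*-952 + 0*-372 + 0*538 = 202
Base-17 expansion of each c_i:
  c_1 = 187 = 0·17^0 + 11·17^1
  c_2 = 276 = 4·17^0 + 16·17^1
  c_3 = 262 = 7·17^0 + 15·17^1
  c_4 = 166 = 13·17^0 + 9·17^1
  c_5 = 228 = 7·17^0 + 13·17^1
  c_6 = 202 = 15·17^0 + 11·17^1
p-restricted factor λ_0 = (0, 4, 7, 13, 7, 15)
p-restricted factor λ_1 = (11, 16, 15, 9, 13, 11)

((0, 4, 7, 13, 7, 15), (11, 16, 15, 9, 13, 11))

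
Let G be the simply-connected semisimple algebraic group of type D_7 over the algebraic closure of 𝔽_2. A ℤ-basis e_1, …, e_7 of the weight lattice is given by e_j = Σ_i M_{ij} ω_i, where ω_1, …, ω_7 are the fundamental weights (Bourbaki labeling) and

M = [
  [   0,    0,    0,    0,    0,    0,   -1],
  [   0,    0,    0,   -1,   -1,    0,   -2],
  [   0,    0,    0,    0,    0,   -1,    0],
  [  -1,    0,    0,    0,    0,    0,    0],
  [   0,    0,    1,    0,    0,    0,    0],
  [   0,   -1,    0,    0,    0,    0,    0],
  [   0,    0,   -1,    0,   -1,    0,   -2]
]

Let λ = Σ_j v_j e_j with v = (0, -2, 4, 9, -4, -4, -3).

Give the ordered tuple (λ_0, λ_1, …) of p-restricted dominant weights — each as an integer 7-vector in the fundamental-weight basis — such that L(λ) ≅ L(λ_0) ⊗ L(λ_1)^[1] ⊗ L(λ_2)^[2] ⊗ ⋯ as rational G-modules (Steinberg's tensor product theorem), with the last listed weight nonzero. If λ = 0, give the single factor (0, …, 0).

((1, 1, 0, 0, 0, 0, 0), (1, 0, 0, 0, 0, 1, 1), (0, 0, 1, 0, 1, 0, 1))

ω-coordinates c = M·v, v = (0, -2, 4, 9, -4, -4, -3):
  c_1 = (0)·(0) + (0)·(-2) + (0)·(4) + (0)·(9) + (0)·(-4) + (0)·(-4) + (-1)·(-3) = 3
  c_2 = (0)·(0) + (0)·(-2) + (0)·(4) + (-1)·(9) + (-1)·(-4) + (0)·(-4) + (-2)·(-3) = 1
  c_3 = (0)·(0) + (0)·(-2) + (0)·(4) + (0)·(9) + (0)·(-4) + (-1)·(-4) + (0)·(-3) = 4
  c_4 = (-1)·(0) + (0)·(-2) + (0)·(4) + (0)·(9) + (0)·(-4) + (0)·(-4) + (0)·(-3) = 0
  c_5 = (0)·(0) + (0)·(-2) + (1)·(4) + (0)·(9) + (0)·(-4) + (0)·(-4) + (0)·(-3) = 4
  c_6 = (0)·(0) + (-1)·(-2) + (0)·(4) + (0)·(9) + (0)·(-4) + (0)·(-4) + (0)·(-3) = 2
  c_7 = (0)·(0) + (0)·(-2) + (-1)·(4) + (0)·(9) + (-1)·(-4) + (0)·(-4) + (-2)·(-3) = 6
Expand coordinatewise in base 2:
  c_1 = 3 = 1·2^0 + 1·2^1
  c_2 = 1 = 1·2^0
  c_3 = 4 = 0·2^0 + 0·2^1 + 1·2^2
  c_4 = 0
  c_5 = 4 = 0·2^0 + 0·2^1 + 1·2^2
  c_6 = 2 = 0·2^0 + 1·2^1
  c_7 = 6 = 0·2^0 + 1·2^1 + 1·2^2
Factor λ_0 = (1, 1, 0, 0, 0, 0, 0)
Factor λ_1 = (1, 0, 0, 0, 0, 1, 1)
Factor λ_2 = (0, 0, 1, 0, 1, 0, 1)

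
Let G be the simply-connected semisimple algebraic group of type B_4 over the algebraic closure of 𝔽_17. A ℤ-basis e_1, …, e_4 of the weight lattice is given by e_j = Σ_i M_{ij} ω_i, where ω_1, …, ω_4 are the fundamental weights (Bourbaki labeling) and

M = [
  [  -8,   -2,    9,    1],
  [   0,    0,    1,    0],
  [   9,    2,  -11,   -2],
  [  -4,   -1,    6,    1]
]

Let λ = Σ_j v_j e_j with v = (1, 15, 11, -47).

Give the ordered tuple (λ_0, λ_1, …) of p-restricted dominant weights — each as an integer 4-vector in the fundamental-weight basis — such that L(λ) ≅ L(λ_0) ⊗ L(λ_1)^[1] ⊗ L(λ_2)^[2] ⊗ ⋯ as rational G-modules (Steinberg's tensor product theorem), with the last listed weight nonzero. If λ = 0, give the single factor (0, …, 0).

Change of basis e → ω: c = M·v where v = (1, 15, 11, -47):
  c_1 = -8*1 + -2*15 + 9*11 + 1*-47 = 14
  c_2 = 0*1 + 0*15 + 1*11 + 0*-47 = 11
  c_3 = 9*1 + 2*15 + -11*11 + -2*-47 = 12
  c_4 = -4*1 + -1*15 + 6*11 + 1*-47 = 0
p = 17; digits c_i = Σ_j d_{ij}·17^j, 0 ≤ d_{ij} < 17:
  c_1 = 14 = 14·17^0
  c_2 = 11 = 11·17^0
  c_3 = 12 = 12·17^0
  c_4 = 0
p-restricted factor λ_0 = (14, 11, 12, 0)

((14, 11, 12, 0),)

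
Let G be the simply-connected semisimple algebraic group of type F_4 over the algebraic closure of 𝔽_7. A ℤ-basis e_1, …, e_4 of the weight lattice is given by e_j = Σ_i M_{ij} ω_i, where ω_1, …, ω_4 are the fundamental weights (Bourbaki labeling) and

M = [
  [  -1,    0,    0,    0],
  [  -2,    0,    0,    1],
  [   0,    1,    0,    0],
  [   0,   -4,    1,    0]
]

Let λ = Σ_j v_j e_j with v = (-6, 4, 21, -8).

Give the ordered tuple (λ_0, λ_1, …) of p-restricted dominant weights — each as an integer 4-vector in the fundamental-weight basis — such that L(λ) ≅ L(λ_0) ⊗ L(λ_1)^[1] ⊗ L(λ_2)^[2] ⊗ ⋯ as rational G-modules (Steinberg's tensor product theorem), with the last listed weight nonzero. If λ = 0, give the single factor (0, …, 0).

Compute c_i = Σ_j M_{ij} v_j with v = (-6, 4, 21, -8):
  c_1 = -1*-6 + 0*4 + 0*21 + 0*-8 = 6
  c_2 = -2*-6 + 0*4 + 0*21 + 1*-8 = 4
  c_3 = 0*-6 + 1*4 + 0*21 + 0*-8 = 4
  c_4 = 0*-6 + -4*4 + 1*21 + 0*-8 = 5
Base-7 expansion of each c_i:
  c_1 = 6 = 6·7^0
  c_2 = 4 = 4·7^0
  c_3 = 4 = 4·7^0
  c_4 = 5 = 5·7^0
λ_0 = (6, 4, 4, 5)

((6, 4, 4, 5),)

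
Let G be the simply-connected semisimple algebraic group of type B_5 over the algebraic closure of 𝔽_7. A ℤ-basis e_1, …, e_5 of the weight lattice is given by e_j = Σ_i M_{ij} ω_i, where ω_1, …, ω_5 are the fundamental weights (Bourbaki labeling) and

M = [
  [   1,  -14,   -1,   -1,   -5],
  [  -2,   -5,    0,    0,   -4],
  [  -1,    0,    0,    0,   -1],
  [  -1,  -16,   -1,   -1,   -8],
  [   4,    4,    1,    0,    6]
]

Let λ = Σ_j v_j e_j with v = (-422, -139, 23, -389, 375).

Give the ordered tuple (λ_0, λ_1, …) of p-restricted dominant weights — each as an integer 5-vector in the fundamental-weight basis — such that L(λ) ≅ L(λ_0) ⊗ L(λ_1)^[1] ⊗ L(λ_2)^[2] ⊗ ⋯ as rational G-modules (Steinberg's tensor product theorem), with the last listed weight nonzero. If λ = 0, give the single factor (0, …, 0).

((1, 4, 5, 5, 1), (2, 5, 6, 1, 4))

Compute c_i = Σ_j M_{ij} v_j with v = (-422, -139, 23, -389, 375):
  c_1 = 1*-422 + -14*-139 + -1*23 + -1*-389 + -5*375 = 15
  c_2 = -2*-422 + -5*-139 + 0*23 + 0*-389 + -4*375 = 39
  c_3 = -1*-422 + 0*-139 + 0*23 + 0*-389 + -1*375 = 47
  c_4 = -1*-422 + -16*-139 + -1*23 + -1*-389 + -8*375 = 12
  c_5 = 4*-422 + 4*-139 + 1*23 + 0*-389 + 6*375 = 29
Base-7 expansion of each c_i:
  c_1 = 15 = 1·7^0 + 2·7^1
  c_2 = 39 = 4·7^0 + 5·7^1
  c_3 = 47 = 5·7^0 + 6·7^1
  c_4 = 12 = 5·7^0 + 1·7^1
  c_5 = 29 = 1·7^0 + 4·7^1
λ_0 = (1, 4, 5, 5, 1)
λ_1 = (2, 5, 6, 1, 4)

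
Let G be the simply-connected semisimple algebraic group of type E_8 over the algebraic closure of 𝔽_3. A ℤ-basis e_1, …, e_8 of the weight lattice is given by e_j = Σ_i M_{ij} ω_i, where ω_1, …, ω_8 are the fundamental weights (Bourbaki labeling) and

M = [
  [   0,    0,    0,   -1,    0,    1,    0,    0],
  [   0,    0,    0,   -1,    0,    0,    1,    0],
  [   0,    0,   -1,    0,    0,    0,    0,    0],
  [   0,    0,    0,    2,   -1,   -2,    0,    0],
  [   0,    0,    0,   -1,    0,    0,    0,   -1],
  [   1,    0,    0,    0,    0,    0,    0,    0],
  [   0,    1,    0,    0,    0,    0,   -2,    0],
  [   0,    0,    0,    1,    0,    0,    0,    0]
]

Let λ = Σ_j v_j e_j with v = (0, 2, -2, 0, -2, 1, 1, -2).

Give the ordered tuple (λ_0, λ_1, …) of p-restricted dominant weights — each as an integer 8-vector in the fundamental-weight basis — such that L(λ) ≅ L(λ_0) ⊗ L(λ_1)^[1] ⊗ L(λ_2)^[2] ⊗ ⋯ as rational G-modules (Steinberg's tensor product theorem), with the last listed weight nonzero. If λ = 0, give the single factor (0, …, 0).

Compute c_i = Σ_j M_{ij} v_j with v = (0, 2, -2, 0, -2, 1, 1, -2):
  c_1 = (0)·(0) + (0)·(2) + (0)·(-2) + (-1)·(0) + (0)·(-2) + (1)·(1) + (0)·(1) + (0)·(-2) = 1
  c_2 = (0)·(0) + (0)·(2) + (0)·(-2) + (-1)·(0) + (0)·(-2) + (0)·(1) + (1)·(1) + (0)·(-2) = 1
  c_3 = (0)·(0) + (0)·(2) + (-1)·(-2) + (0)·(0) + (0)·(-2) + (0)·(1) + (0)·(1) + (0)·(-2) = 2
  c_4 = (0)·(0) + (0)·(2) + (0)·(-2) + (2)·(0) + (-1)·(-2) + (-2)·(1) + (0)·(1) + (0)·(-2) = 0
  c_5 = (0)·(0) + (0)·(2) + (0)·(-2) + (-1)·(0) + (0)·(-2) + (0)·(1) + (0)·(1) + (-1)·(-2) = 2
  c_6 = (1)·(0) + (0)·(2) + (0)·(-2) + (0)·(0) + (0)·(-2) + (0)·(1) + (0)·(1) + (0)·(-2) = 0
  c_7 = (0)·(0) + (1)·(2) + (0)·(-2) + (0)·(0) + (0)·(-2) + (0)·(1) + (-2)·(1) + (0)·(-2) = 0
  c_8 = (0)·(0) + (0)·(2) + (0)·(-2) + (1)·(0) + (0)·(-2) + (0)·(1) + (0)·(1) + (0)·(-2) = 0
Writing each c_i in base p = 3:
  c_1 = 1 = 1·3^0
  c_2 = 1 = 1·3^0
  c_3 = 2 = 2·3^0
  c_4 = 0
  c_5 = 2 = 2·3^0
  c_6 = 0
  c_7 = 0
  c_8 = 0
Factor λ_0 = (1, 1, 2, 0, 2, 0, 0, 0)

((1, 1, 2, 0, 2, 0, 0, 0),)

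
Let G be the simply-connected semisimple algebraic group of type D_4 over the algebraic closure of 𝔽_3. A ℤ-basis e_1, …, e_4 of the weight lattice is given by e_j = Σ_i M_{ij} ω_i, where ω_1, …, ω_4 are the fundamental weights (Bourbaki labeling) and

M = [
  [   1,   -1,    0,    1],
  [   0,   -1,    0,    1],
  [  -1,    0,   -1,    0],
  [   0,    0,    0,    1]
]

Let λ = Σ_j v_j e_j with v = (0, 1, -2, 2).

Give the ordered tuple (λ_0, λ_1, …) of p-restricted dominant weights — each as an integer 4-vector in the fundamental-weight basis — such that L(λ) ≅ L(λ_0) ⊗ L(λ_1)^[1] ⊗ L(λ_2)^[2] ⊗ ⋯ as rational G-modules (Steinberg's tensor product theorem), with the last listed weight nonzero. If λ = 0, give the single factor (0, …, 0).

((1, 1, 2, 2),)

ω-coordinates c = M·v, v = (0, 1, -2, 2):
  c_1 = 1*0 + -1*1 + 0*-2 + 1*2 = 1
  c_2 = 0*0 + -1*1 + 0*-2 + 1*2 = 1
  c_3 = -1*0 + 0*1 + -1*-2 + 0*2 = 2
  c_4 = 0*0 + 0*1 + 0*-2 + 1*2 = 2
Expand coordinatewise in base 3:
  c_1 = 1 = 1·3^0
  c_2 = 1 = 1·3^0
  c_3 = 2 = 2·3^0
  c_4 = 2 = 2·3^0
p-restricted factor λ_0 = (1, 1, 2, 2)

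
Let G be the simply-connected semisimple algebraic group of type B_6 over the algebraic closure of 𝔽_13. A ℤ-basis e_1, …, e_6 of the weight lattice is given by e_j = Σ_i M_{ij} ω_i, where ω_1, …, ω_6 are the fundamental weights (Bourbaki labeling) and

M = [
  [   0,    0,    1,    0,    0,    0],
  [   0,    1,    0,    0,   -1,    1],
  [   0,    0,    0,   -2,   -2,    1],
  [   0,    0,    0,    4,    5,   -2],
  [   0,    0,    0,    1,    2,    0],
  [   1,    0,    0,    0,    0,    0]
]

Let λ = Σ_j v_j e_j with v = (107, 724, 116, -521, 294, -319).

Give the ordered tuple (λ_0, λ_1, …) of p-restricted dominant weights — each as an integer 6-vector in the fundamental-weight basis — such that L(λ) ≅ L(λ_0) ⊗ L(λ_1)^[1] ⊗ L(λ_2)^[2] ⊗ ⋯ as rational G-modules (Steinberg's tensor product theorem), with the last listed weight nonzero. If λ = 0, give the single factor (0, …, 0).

((12, 7, 5, 11, 2, 3), (8, 8, 10, 1, 5, 8))

Converting to the ω-basis (c_i = row i of M dotted with v = (107, 724, 116, -521, 294, -319)):
  c_1 = (0)·(107) + (0)·(724) + (1)·(116) + (0)·(-521) + (0)·(294) + (0)·(-319) = 116
  c_2 = (0)·(107) + (1)·(724) + (0)·(116) + (0)·(-521) + (-1)·(294) + (1)·(-319) = 111
  c_3 = (0)·(107) + (0)·(724) + (0)·(116) + (-2)·(-521) + (-2)·(294) + (1)·(-319) = 135
  c_4 = (0)·(107) + (0)·(724) + (0)·(116) + (4)·(-521) + (5)·(294) + (-2)·(-319) = 24
  c_5 = (0)·(107) + (0)·(724) + (0)·(116) + (1)·(-521) + (2)·(294) + (0)·(-319) = 67
  c_6 = (1)·(107) + (0)·(724) + (0)·(116) + (0)·(-521) + (0)·(294) + (0)·(-319) = 107
Expand coordinatewise in base 13:
  c_1 = 116 = 12·13^0 + 8·13^1
  c_2 = 111 = 7·13^0 + 8·13^1
  c_3 = 135 = 5·13^0 + 10·13^1
  c_4 = 24 = 11·13^0 + 1·13^1
  c_5 = 67 = 2·13^0 + 5·13^1
  c_6 = 107 = 3·13^0 + 8·13^1
Factor λ_0 = (12, 7, 5, 11, 2, 3)
Factor λ_1 = (8, 8, 10, 1, 5, 8)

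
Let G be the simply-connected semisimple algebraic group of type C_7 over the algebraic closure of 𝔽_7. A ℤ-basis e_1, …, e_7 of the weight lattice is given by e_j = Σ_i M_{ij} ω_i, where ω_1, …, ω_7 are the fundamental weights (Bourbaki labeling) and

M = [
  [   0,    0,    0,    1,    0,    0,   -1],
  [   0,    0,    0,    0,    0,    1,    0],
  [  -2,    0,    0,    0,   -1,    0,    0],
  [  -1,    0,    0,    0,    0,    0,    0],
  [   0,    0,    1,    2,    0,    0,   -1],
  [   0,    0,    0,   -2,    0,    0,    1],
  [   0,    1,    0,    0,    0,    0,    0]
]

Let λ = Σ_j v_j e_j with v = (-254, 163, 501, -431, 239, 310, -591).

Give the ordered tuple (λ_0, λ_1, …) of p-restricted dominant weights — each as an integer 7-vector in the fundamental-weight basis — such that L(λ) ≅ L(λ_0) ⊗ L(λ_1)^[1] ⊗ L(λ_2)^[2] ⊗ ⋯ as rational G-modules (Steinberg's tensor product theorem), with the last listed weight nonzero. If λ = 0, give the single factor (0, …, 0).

((6, 2, 3, 2, 6, 5, 2), (1, 2, 3, 1, 4, 3, 2), (3, 6, 5, 5, 4, 5, 3))

ω-coordinates c = M·v, v = (-254, 163, 501, -431, 239, 310, -591):
  c_1 = 0*-254 + 0*163 + 0*501 + 1*-431 + 0*239 + 0*310 + -1*-591 = 160
  c_2 = 0*-254 + 0*163 + 0*501 + 0*-431 + 0*239 + 1*310 + 0*-591 = 310
  c_3 = -2*-254 + 0*163 + 0*501 + 0*-431 + -1*239 + 0*310 + 0*-591 = 269
  c_4 = -1*-254 + 0*163 + 0*501 + 0*-431 + 0*239 + 0*310 + 0*-591 = 254
  c_5 = 0*-254 + 0*163 + 1*501 + 2*-431 + 0*239 + 0*310 + -1*-591 = 230
  c_6 = 0*-254 + 0*163 + 0*501 + -2*-431 + 0*239 + 0*310 + 1*-591 = 271
  c_7 = 0*-254 + 1*163 + 0*501 + 0*-431 + 0*239 + 0*310 + 0*-591 = 163
p = 7; digits c_i = Σ_j d_{ij}·7^j, 0 ≤ d_{ij} < 7:
  c_1 = 160 = 6·7^0 + 1·7^1 + 3·7^2
  c_2 = 310 = 2·7^0 + 2·7^1 + 6·7^2
  c_3 = 269 = 3·7^0 + 3·7^1 + 5·7^2
  c_4 = 254 = 2·7^0 + 1·7^1 + 5·7^2
  c_5 = 230 = 6·7^0 + 4·7^1 + 4·7^2
  c_6 = 271 = 5·7^0 + 3·7^1 + 5·7^2
  c_7 = 163 = 2·7^0 + 2·7^1 + 3·7^2
λ_0 = (6, 2, 3, 2, 6, 5, 2)
λ_1 = (1, 2, 3, 1, 4, 3, 2)
λ_2 = (3, 6, 5, 5, 4, 5, 3)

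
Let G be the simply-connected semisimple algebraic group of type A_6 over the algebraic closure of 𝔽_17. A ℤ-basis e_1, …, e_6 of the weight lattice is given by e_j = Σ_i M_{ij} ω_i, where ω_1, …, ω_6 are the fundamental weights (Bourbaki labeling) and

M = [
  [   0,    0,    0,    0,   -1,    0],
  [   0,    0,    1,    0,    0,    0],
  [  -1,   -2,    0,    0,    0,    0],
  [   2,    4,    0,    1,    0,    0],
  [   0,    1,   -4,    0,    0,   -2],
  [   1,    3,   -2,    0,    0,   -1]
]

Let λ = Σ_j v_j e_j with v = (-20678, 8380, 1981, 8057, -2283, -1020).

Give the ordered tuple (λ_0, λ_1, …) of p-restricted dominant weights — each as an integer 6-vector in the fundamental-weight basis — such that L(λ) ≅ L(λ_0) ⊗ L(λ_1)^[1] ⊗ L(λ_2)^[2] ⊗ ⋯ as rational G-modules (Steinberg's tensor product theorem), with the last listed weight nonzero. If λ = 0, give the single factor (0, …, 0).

Change of basis e → ω: c = M·v where v = (-20678, 8380, 1981, 8057, -2283, -1020):
  c_1 = (0)·(-20678) + 0·8380 + 0·1981 + 0·8057 + (-1)·(-2283) + (0)·(-1020) = 2283
  c_2 = (0)·(-20678) + 0·8380 + 1·1981 + 0·8057 + (0)·(-2283) + (0)·(-1020) = 1981
  c_3 = (-1)·(-20678) + (-2)·(8380) + 0·1981 + 0·8057 + (0)·(-2283) + (0)·(-1020) = 3918
  c_4 = (2)·(-20678) + 4·8380 + 0·1981 + 1·8057 + (0)·(-2283) + (0)·(-1020) = 221
  c_5 = (0)·(-20678) + 1·8380 + (-4)·(1981) + 0·8057 + (0)·(-2283) + (-2)·(-1020) = 2496
  c_6 = (1)·(-20678) + 3·8380 + (-2)·(1981) + 0·8057 + (0)·(-2283) + (-1)·(-1020) = 1520
p = 17; digits c_i = Σ_j d_{ij}·17^j, 0 ≤ d_{ij} < 17:
  c_1 = 2283 = 5·17^0 + 15·17^1 + 7·17^2
  c_2 = 1981 = 9·17^0 + 14·17^1 + 6·17^2
  c_3 = 3918 = 8·17^0 + 9·17^1 + 13·17^2
  c_4 = 221 = 0·17^0 + 13·17^1
  c_5 = 2496 = 14·17^0 + 10·17^1 + 8·17^2
  c_6 = 1520 = 7·17^0 + 4·17^1 + 5·17^2
p-restricted factor λ_0 = (5, 9, 8, 0, 14, 7)
p-restricted factor λ_1 = (15, 14, 9, 13, 10, 4)
p-restricted factor λ_2 = (7, 6, 13, 0, 8, 5)

((5, 9, 8, 0, 14, 7), (15, 14, 9, 13, 10, 4), (7, 6, 13, 0, 8, 5))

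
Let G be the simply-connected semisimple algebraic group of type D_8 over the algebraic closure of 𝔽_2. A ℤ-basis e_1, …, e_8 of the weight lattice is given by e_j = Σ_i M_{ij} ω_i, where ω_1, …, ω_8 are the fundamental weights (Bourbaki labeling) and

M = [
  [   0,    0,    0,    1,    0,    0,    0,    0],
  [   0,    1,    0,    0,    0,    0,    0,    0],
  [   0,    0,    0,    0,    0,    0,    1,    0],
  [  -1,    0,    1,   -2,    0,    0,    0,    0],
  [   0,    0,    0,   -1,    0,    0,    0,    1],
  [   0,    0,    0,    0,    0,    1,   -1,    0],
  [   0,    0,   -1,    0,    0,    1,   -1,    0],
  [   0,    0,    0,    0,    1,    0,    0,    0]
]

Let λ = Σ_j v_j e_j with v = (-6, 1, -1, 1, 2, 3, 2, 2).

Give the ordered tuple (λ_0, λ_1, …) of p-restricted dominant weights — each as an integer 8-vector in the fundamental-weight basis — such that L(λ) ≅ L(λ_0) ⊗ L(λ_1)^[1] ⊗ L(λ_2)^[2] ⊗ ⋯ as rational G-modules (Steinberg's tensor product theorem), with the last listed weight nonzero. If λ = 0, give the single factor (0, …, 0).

ω-coordinates c = M·v, v = (-6, 1, -1, 1, 2, 3, 2, 2):
  c_1 = (0)·(-6) + 0·1 + (0)·(-1) + 1·1 + 0·2 + 0·3 + 0·2 + 0·2 = 1
  c_2 = (0)·(-6) + 1·1 + (0)·(-1) + 0·1 + 0·2 + 0·3 + 0·2 + 0·2 = 1
  c_3 = (0)·(-6) + 0·1 + (0)·(-1) + 0·1 + 0·2 + 0·3 + 1·2 + 0·2 = 2
  c_4 = (-1)·(-6) + 0·1 + (1)·(-1) + (-2)·(1) + 0·2 + 0·3 + 0·2 + 0·2 = 3
  c_5 = (0)·(-6) + 0·1 + (0)·(-1) + (-1)·(1) + 0·2 + 0·3 + 0·2 + 1·2 = 1
  c_6 = (0)·(-6) + 0·1 + (0)·(-1) + 0·1 + 0·2 + 1·3 + (-1)·(2) + 0·2 = 1
  c_7 = (0)·(-6) + 0·1 + (-1)·(-1) + 0·1 + 0·2 + 1·3 + (-1)·(2) + 0·2 = 2
  c_8 = (0)·(-6) + 0·1 + (0)·(-1) + 0·1 + 1·2 + 0·3 + 0·2 + 0·2 = 2
p = 2; digits c_i = Σ_j d_{ij}·2^j, 0 ≤ d_{ij} < 2:
  c_1 = 1 = 1·2^0
  c_2 = 1 = 1·2^0
  c_3 = 2 = 0·2^0 + 1·2^1
  c_4 = 3 = 1·2^0 + 1·2^1
  c_5 = 1 = 1·2^0
  c_6 = 1 = 1·2^0
  c_7 = 2 = 0·2^0 + 1·2^1
  c_8 = 2 = 0·2^0 + 1·2^1
λ_0 = (1, 1, 0, 1, 1, 1, 0, 0)
λ_1 = (0, 0, 1, 1, 0, 0, 1, 1)

((1, 1, 0, 1, 1, 1, 0, 0), (0, 0, 1, 1, 0, 0, 1, 1))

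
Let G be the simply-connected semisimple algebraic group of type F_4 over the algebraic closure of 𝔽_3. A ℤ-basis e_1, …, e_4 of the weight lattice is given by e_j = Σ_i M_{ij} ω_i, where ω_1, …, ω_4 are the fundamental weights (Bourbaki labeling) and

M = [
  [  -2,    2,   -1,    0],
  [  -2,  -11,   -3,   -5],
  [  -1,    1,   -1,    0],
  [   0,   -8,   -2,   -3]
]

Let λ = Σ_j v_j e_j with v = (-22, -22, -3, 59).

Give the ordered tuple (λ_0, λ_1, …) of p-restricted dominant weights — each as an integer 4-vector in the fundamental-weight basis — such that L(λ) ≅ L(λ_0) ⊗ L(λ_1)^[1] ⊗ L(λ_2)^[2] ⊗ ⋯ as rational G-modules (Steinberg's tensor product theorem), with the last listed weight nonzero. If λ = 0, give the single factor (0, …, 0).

Compute c_i = Σ_j M_{ij} v_j with v = (-22, -22, -3, 59):
  c_1 = (-2)·(-22) + (2)·(-22) + (-1)·(-3) + (0)·(59) = 3
  c_2 = (-2)·(-22) + (-11)·(-22) + (-3)·(-3) + (-5)·(59) = 0
  c_3 = (-1)·(-22) + (1)·(-22) + (-1)·(-3) + (0)·(59) = 3
  c_4 = (0)·(-22) + (-8)·(-22) + (-2)·(-3) + (-3)·(59) = 5
Base-3 expansion of each c_i:
  c_1 = 3 = 0·3^0 + 1·3^1
  c_2 = 0
  c_3 = 3 = 0·3^0 + 1·3^1
  c_4 = 5 = 2·3^0 + 1·3^1
λ_0 = (0, 0, 0, 2)
λ_1 = (1, 0, 1, 1)

((0, 0, 0, 2), (1, 0, 1, 1))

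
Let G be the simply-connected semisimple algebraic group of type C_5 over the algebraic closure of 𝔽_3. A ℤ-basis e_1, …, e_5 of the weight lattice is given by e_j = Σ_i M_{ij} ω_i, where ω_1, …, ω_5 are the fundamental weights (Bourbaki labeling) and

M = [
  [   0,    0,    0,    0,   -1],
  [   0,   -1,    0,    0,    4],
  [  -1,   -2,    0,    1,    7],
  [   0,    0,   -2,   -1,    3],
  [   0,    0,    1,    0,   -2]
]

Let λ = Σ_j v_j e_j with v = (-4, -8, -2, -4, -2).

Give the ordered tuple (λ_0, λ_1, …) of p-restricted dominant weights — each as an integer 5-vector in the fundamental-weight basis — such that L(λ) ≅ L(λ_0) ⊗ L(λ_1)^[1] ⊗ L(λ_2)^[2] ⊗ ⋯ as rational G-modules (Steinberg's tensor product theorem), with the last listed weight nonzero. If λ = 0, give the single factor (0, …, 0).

Change of basis e → ω: c = M·v where v = (-4, -8, -2, -4, -2):
  c_1 = 0*-4 + 0*-8 + 0*-2 + 0*-4 + -1*-2 = 2
  c_2 = 0*-4 + -1*-8 + 0*-2 + 0*-4 + 4*-2 = 0
  c_3 = -1*-4 + -2*-8 + 0*-2 + 1*-4 + 7*-2 = 2
  c_4 = 0*-4 + 0*-8 + -2*-2 + -1*-4 + 3*-2 = 2
  c_5 = 0*-4 + 0*-8 + 1*-2 + 0*-4 + -2*-2 = 2
Writing each c_i in base p = 3:
  c_1 = 2 = 2·3^0
  c_2 = 0
  c_3 = 2 = 2·3^0
  c_4 = 2 = 2·3^0
  c_5 = 2 = 2·3^0
p-restricted factor λ_0 = (2, 0, 2, 2, 2)

((2, 0, 2, 2, 2),)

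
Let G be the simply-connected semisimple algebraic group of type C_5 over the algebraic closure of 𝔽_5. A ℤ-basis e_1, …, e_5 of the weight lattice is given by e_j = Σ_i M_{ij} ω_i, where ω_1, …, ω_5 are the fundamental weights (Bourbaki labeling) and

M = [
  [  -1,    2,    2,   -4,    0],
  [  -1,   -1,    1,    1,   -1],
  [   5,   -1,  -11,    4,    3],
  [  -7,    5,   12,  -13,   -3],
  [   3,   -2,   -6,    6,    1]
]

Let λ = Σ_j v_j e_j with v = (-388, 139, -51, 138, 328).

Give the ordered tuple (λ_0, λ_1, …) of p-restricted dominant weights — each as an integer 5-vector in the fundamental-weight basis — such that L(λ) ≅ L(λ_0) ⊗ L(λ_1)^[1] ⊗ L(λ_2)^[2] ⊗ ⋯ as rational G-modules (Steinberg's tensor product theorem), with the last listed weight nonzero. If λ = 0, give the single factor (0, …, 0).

Change of basis e → ω: c = M·v where v = (-388, 139, -51, 138, 328):
  c_1 = (-1)·(-388) + (2)·(139) + (2)·(-51) + (-4)·(138) + (0)·(328) = 12
  c_2 = (-1)·(-388) + (-1)·(139) + (1)·(-51) + (1)·(138) + (-1)·(328) = 8
  c_3 = (5)·(-388) + (-1)·(139) + (-11)·(-51) + (4)·(138) + (3)·(328) = 18
  c_4 = (-7)·(-388) + (5)·(139) + (12)·(-51) + (-13)·(138) + (-3)·(328) = 21
  c_5 = (3)·(-388) + (-2)·(139) + (-6)·(-51) + (6)·(138) + (1)·(328) = 20
p = 5; digits c_i = Σ_j d_{ij}·5^j, 0 ≤ d_{ij} < 5:
  c_1 = 12 = 2·5^0 + 2·5^1
  c_2 = 8 = 3·5^0 + 1·5^1
  c_3 = 18 = 3·5^0 + 3·5^1
  c_4 = 21 = 1·5^0 + 4·5^1
  c_5 = 20 = 0·5^0 + 4·5^1
λ_0 = (2, 3, 3, 1, 0)
λ_1 = (2, 1, 3, 4, 4)

((2, 3, 3, 1, 0), (2, 1, 3, 4, 4))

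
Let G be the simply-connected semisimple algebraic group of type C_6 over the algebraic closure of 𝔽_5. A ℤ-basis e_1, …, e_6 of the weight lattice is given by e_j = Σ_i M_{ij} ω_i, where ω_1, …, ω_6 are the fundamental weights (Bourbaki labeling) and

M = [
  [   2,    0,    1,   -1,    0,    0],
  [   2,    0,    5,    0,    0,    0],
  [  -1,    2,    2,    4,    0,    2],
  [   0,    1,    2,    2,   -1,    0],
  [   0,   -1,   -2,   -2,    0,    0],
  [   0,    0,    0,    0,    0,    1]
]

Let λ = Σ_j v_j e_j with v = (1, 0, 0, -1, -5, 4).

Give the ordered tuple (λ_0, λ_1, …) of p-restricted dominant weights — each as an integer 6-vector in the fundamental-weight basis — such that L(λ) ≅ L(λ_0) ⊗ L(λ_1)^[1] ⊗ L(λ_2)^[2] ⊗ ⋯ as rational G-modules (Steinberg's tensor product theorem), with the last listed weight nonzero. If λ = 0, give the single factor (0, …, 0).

Change of basis e → ω: c = M·v where v = (1, 0, 0, -1, -5, 4):
  c_1 = 2·1 + 0·0 + 1·0 + (-1)·(-1) + (0)·(-5) + 0·4 = 3
  c_2 = 2·1 + 0·0 + 5·0 + (0)·(-1) + (0)·(-5) + 0·4 = 2
  c_3 = (-1)·(1) + 2·0 + 2·0 + (4)·(-1) + (0)·(-5) + 2·4 = 3
  c_4 = 0·1 + 1·0 + 2·0 + (2)·(-1) + (-1)·(-5) + 0·4 = 3
  c_5 = 0·1 + (-1)·(0) + (-2)·(0) + (-2)·(-1) + (0)·(-5) + 0·4 = 2
  c_6 = 0·1 + 0·0 + 0·0 + (0)·(-1) + (0)·(-5) + 1·4 = 4
Base-5 expansion of each c_i:
  c_1 = 3 = 3·5^0
  c_2 = 2 = 2·5^0
  c_3 = 3 = 3·5^0
  c_4 = 3 = 3·5^0
  c_5 = 2 = 2·5^0
  c_6 = 4 = 4·5^0
Factor λ_0 = (3, 2, 3, 3, 2, 4)

((3, 2, 3, 3, 2, 4),)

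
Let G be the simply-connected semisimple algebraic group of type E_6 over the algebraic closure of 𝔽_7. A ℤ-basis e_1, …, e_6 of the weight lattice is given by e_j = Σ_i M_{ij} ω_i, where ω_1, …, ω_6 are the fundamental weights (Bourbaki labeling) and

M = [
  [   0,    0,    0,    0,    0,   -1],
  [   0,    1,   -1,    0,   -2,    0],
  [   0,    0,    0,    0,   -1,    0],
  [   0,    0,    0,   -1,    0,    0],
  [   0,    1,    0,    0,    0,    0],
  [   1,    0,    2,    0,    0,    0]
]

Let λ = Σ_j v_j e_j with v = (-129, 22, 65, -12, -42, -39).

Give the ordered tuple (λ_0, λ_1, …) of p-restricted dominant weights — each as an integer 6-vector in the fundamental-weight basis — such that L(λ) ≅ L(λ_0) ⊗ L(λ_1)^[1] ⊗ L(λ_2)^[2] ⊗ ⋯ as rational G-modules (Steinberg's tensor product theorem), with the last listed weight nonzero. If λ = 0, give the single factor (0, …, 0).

((4, 6, 0, 5, 1, 1), (5, 5, 6, 1, 3, 0))

In the fundamental-weight basis, λ has coordinates c = M·v (v = (-129, 22, 65, -12, -42, -39)):
  c_1 = (0)·(-129) + 0·22 + 0·65 + (0)·(-12) + (0)·(-42) + (-1)·(-39) = 39
  c_2 = (0)·(-129) + 1·22 + (-1)·(65) + (0)·(-12) + (-2)·(-42) + (0)·(-39) = 41
  c_3 = (0)·(-129) + 0·22 + 0·65 + (0)·(-12) + (-1)·(-42) + (0)·(-39) = 42
  c_4 = (0)·(-129) + 0·22 + 0·65 + (-1)·(-12) + (0)·(-42) + (0)·(-39) = 12
  c_5 = (0)·(-129) + 1·22 + 0·65 + (0)·(-12) + (0)·(-42) + (0)·(-39) = 22
  c_6 = (1)·(-129) + 0·22 + 2·65 + (0)·(-12) + (0)·(-42) + (0)·(-39) = 1
Writing each c_i in base p = 7:
  c_1 = 39 = 4·7^0 + 5·7^1
  c_2 = 41 = 6·7^0 + 5·7^1
  c_3 = 42 = 0·7^0 + 6·7^1
  c_4 = 12 = 5·7^0 + 1·7^1
  c_5 = 22 = 1·7^0 + 3·7^1
  c_6 = 1 = 1·7^0
Factor λ_0 = (4, 6, 0, 5, 1, 1)
Factor λ_1 = (5, 5, 6, 1, 3, 0)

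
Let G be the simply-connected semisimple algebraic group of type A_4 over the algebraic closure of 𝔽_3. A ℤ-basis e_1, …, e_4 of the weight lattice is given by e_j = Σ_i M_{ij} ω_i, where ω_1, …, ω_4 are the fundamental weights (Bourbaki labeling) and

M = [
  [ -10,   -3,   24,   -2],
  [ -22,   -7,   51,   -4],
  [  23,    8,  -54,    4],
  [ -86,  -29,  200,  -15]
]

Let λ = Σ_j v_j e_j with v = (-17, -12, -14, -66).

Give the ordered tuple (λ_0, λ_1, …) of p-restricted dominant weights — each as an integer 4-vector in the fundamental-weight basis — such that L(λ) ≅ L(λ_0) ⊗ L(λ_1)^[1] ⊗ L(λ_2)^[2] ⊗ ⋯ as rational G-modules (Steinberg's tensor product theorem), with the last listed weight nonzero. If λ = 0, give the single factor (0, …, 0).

Converting to the ω-basis (c_i = row i of M dotted with v = (-17, -12, -14, -66)):
  c_1 = (-10)·(-17) + (-3)·(-12) + (24)·(-14) + (-2)·(-66) = 2
  c_2 = (-22)·(-17) + (-7)·(-12) + (51)·(-14) + (-4)·(-66) = 8
  c_3 = (23)·(-17) + (8)·(-12) + (-54)·(-14) + (4)·(-66) = 5
  c_4 = (-86)·(-17) + (-29)·(-12) + (200)·(-14) + (-15)·(-66) = 0
Writing each c_i in base p = 3:
  c_1 = 2 = 2·3^0
  c_2 = 8 = 2·3^0 + 2·3^1
  c_3 = 5 = 2·3^0 + 1·3^1
  c_4 = 0
λ_0 = (2, 2, 2, 0)
λ_1 = (0, 2, 1, 0)

((2, 2, 2, 0), (0, 2, 1, 0))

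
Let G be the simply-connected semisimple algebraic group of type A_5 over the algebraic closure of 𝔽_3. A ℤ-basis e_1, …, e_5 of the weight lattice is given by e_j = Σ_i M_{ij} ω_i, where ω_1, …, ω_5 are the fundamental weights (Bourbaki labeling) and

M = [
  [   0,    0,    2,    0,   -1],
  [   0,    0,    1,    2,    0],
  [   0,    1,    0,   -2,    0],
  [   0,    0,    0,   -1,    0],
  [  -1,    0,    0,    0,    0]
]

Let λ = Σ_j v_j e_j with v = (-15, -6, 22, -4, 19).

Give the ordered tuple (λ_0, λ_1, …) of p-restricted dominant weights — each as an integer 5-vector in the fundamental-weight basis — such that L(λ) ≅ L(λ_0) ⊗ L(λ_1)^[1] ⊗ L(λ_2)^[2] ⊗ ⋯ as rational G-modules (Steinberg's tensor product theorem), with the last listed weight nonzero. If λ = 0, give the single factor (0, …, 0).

((1, 2, 2, 1, 0), (2, 1, 0, 1, 2), (2, 1, 0, 0, 1))

In the fundamental-weight basis, λ has coordinates c = M·v (v = (-15, -6, 22, -4, 19)):
  c_1 = (0)·(-15) + (0)·(-6) + (2)·(22) + (0)·(-4) + (-1)·(19) = 25
  c_2 = (0)·(-15) + (0)·(-6) + (1)·(22) + (2)·(-4) + (0)·(19) = 14
  c_3 = (0)·(-15) + (1)·(-6) + (0)·(22) + (-2)·(-4) + (0)·(19) = 2
  c_4 = (0)·(-15) + (0)·(-6) + (0)·(22) + (-1)·(-4) + (0)·(19) = 4
  c_5 = (-1)·(-15) + (0)·(-6) + (0)·(22) + (0)·(-4) + (0)·(19) = 15
Writing each c_i in base p = 3:
  c_1 = 25 = 1·3^0 + 2·3^1 + 2·3^2
  c_2 = 14 = 2·3^0 + 1·3^1 + 1·3^2
  c_3 = 2 = 2·3^0
  c_4 = 4 = 1·3^0 + 1·3^1
  c_5 = 15 = 0·3^0 + 2·3^1 + 1·3^2
p-restricted factor λ_0 = (1, 2, 2, 1, 0)
p-restricted factor λ_1 = (2, 1, 0, 1, 2)
p-restricted factor λ_2 = (2, 1, 0, 0, 1)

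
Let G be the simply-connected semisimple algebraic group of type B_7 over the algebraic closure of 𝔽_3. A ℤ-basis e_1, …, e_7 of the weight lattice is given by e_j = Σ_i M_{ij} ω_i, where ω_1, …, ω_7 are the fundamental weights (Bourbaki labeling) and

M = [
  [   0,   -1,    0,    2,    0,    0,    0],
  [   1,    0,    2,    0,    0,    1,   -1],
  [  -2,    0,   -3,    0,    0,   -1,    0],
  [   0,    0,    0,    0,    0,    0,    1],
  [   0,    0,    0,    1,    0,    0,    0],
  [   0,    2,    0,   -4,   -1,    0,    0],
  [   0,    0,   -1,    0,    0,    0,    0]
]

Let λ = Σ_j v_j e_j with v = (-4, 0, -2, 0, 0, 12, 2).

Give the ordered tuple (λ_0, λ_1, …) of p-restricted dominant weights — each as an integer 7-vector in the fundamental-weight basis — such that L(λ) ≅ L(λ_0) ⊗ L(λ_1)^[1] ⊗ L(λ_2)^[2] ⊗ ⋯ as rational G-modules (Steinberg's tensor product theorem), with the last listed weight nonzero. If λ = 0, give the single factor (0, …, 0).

((0, 2, 2, 2, 0, 0, 2),)

Converting to the ω-basis (c_i = row i of M dotted with v = (-4, 0, -2, 0, 0, 12, 2)):
  c_1 = 0*-4 + -1*0 + 0*-2 + 2*0 + 0*0 + 0*12 + 0*2 = 0
  c_2 = 1*-4 + 0*0 + 2*-2 + 0*0 + 0*0 + 1*12 + -1*2 = 2
  c_3 = -2*-4 + 0*0 + -3*-2 + 0*0 + 0*0 + -1*12 + 0*2 = 2
  c_4 = 0*-4 + 0*0 + 0*-2 + 0*0 + 0*0 + 0*12 + 1*2 = 2
  c_5 = 0*-4 + 0*0 + 0*-2 + 1*0 + 0*0 + 0*12 + 0*2 = 0
  c_6 = 0*-4 + 2*0 + 0*-2 + -4*0 + -1*0 + 0*12 + 0*2 = 0
  c_7 = 0*-4 + 0*0 + -1*-2 + 0*0 + 0*0 + 0*12 + 0*2 = 2
Writing each c_i in base p = 3:
  c_1 = 0
  c_2 = 2 = 2·3^0
  c_3 = 2 = 2·3^0
  c_4 = 2 = 2·3^0
  c_5 = 0
  c_6 = 0
  c_7 = 2 = 2·3^0
λ_0 = (0, 2, 2, 2, 0, 0, 2)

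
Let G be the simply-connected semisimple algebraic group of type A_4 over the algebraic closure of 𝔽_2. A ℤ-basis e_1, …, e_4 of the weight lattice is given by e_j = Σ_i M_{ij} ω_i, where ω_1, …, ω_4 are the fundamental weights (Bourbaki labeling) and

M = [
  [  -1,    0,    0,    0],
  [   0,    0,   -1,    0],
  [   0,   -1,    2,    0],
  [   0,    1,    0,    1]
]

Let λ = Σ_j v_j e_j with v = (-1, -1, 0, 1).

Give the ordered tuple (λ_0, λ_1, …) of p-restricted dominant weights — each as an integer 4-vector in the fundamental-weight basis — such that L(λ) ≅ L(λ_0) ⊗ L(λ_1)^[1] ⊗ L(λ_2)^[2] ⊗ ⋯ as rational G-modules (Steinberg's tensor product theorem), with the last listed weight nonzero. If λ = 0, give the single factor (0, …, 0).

Converting to the ω-basis (c_i = row i of M dotted with v = (-1, -1, 0, 1)):
  c_1 = -1*-1 + 0*-1 + 0*0 + 0*1 = 1
  c_2 = 0*-1 + 0*-1 + -1*0 + 0*1 = 0
  c_3 = 0*-1 + -1*-1 + 2*0 + 0*1 = 1
  c_4 = 0*-1 + 1*-1 + 0*0 + 1*1 = 0
Base-2 expansion of each c_i:
  c_1 = 1 = 1·2^0
  c_2 = 0
  c_3 = 1 = 1·2^0
  c_4 = 0
Factor λ_0 = (1, 0, 1, 0)

((1, 0, 1, 0),)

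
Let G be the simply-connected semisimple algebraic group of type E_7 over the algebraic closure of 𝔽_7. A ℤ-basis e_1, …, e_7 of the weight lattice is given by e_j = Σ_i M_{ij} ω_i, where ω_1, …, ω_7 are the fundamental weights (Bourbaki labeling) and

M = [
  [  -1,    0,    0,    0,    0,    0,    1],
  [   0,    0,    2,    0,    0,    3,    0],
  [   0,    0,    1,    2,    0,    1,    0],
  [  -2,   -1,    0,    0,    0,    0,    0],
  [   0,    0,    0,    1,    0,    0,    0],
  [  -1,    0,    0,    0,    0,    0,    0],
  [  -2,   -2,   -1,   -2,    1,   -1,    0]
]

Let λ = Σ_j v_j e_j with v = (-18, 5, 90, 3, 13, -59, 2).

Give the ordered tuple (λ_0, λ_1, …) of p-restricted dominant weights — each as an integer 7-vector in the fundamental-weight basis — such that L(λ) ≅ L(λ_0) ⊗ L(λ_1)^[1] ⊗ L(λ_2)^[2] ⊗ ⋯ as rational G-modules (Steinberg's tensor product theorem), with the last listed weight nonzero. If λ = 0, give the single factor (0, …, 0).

Change of basis e → ω: c = M·v where v = (-18, 5, 90, 3, 13, -59, 2):
  c_1 = (-1)·(-18) + (0)·(5) + (0)·(90) + (0)·(3) + (0)·(13) + (0)·(-59) + (1)·(2) = 20
  c_2 = (0)·(-18) + (0)·(5) + (2)·(90) + (0)·(3) + (0)·(13) + (3)·(-59) + (0)·(2) = 3
  c_3 = (0)·(-18) + (0)·(5) + (1)·(90) + (2)·(3) + (0)·(13) + (1)·(-59) + (0)·(2) = 37
  c_4 = (-2)·(-18) + (-1)·(5) + (0)·(90) + (0)·(3) + (0)·(13) + (0)·(-59) + (0)·(2) = 31
  c_5 = (0)·(-18) + (0)·(5) + (0)·(90) + (1)·(3) + (0)·(13) + (0)·(-59) + (0)·(2) = 3
  c_6 = (-1)·(-18) + (0)·(5) + (0)·(90) + (0)·(3) + (0)·(13) + (0)·(-59) + (0)·(2) = 18
  c_7 = (-2)·(-18) + (-2)·(5) + (-1)·(90) + (-2)·(3) + (1)·(13) + (-1)·(-59) + (0)·(2) = 2
Writing each c_i in base p = 7:
  c_1 = 20 = 6·7^0 + 2·7^1
  c_2 = 3 = 3·7^0
  c_3 = 37 = 2·7^0 + 5·7^1
  c_4 = 31 = 3·7^0 + 4·7^1
  c_5 = 3 = 3·7^0
  c_6 = 18 = 4·7^0 + 2·7^1
  c_7 = 2 = 2·7^0
p-restricted factor λ_0 = (6, 3, 2, 3, 3, 4, 2)
p-restricted factor λ_1 = (2, 0, 5, 4, 0, 2, 0)

((6, 3, 2, 3, 3, 4, 2), (2, 0, 5, 4, 0, 2, 0))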